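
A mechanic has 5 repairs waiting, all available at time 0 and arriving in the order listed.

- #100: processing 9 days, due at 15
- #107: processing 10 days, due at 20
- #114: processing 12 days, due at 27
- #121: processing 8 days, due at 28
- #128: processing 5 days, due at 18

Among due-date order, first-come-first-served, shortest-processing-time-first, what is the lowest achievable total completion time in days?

116

EDD (increasing due date): #100 #128 #107 #114 #121.
#100: 0→9
#128: 9→14
#107: 14→24
#114: 24→36
#121: 36→44
Sum = 9+14+24+36+44 = 127.
FIFO (arrival order): #100 #107 #114 #121 #128.
#100: 0→9
#107: 9→19
#114: 19→31
#121: 31→39
#128: 39→44
Sum = 9+19+31+39+44 = 142.
SPT (increasing processing time): #128 #121 #100 #107 #114.
#128: 0→5
#121: 5→13
#100: 13→22
#107: 22→32
#114: 32→44
Sum = 5+13+22+32+44 = 116.
EDD 127, FIFO 142, SPT 116 → minimum 116.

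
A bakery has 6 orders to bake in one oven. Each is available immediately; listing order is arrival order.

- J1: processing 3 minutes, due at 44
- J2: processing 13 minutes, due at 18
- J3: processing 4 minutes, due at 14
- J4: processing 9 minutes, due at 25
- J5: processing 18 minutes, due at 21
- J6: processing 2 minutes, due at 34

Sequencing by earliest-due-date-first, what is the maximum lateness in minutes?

19

EDD (increasing due date): J3 J2 J5 J4 J6 J1.
J3: 0→4, due 14, lateness -10
J2: 4→17, due 18, lateness -1
J5: 17→35, due 21, lateness 14
J4: 35→44, due 25, lateness 19
J6: 44→46, due 34, lateness 12
J1: 46→49, due 44, lateness 5
Maximum = 19.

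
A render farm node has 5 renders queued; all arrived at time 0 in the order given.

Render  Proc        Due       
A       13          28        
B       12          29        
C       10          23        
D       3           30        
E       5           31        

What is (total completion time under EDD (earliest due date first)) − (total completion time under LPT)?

EDD (increasing due date): C A B D E.
C: 0→10
A: 10→23
B: 23→35
D: 35→38
E: 38→43
Sum = 10+23+35+38+43 = 149.
LPT (decreasing processing time): A B C E D.
A: 0→13
B: 13→25
C: 25→35
E: 35→40
D: 40→43
Sum = 13+25+35+40+43 = 156.
Difference = 149 − 156 = -7.

-7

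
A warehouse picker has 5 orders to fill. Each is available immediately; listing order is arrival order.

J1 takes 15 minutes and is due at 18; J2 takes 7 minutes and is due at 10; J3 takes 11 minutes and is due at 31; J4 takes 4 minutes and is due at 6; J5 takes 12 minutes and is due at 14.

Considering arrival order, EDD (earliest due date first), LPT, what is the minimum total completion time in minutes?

125

FIFO (arrival order): J1 J2 J3 J4 J5.
J1: 0→15
J2: 15→22
J3: 22→33
J4: 33→37
J5: 37→49
Sum = 15+22+33+37+49 = 156.
EDD (increasing due date): J4 J2 J5 J1 J3.
J4: 0→4
J2: 4→11
J5: 11→23
J1: 23→38
J3: 38→49
Sum = 4+11+23+38+49 = 125.
LPT (decreasing processing time): J1 J5 J3 J2 J4.
J1: 0→15
J5: 15→27
J3: 27→38
J2: 38→45
J4: 45→49
Sum = 15+27+38+45+49 = 174.
FIFO 156, EDD 125, LPT 174 → minimum 125.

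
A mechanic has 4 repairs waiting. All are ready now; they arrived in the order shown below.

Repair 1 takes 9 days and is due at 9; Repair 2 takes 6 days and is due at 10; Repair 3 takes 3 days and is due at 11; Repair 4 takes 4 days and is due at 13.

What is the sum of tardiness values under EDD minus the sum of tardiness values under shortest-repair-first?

5

EDD (increasing due date): Repair 1 Repair 2 Repair 3 Repair 4.
Repair 1: 0→9, due 9, tardiness 0
Repair 2: 9→15, due 10, tardiness 5
Repair 3: 15→18, due 11, tardiness 7
Repair 4: 18→22, due 13, tardiness 9
Sum = 0+5+7+9 = 21.
SPT (increasing processing time): Repair 3 Repair 4 Repair 2 Repair 1.
Repair 3: 0→3, due 11, tardiness 0
Repair 4: 3→7, due 13, tardiness 0
Repair 2: 7→13, due 10, tardiness 3
Repair 1: 13→22, due 9, tardiness 13
Sum = 0+0+3+13 = 16.
Difference = 21 − 16 = 5.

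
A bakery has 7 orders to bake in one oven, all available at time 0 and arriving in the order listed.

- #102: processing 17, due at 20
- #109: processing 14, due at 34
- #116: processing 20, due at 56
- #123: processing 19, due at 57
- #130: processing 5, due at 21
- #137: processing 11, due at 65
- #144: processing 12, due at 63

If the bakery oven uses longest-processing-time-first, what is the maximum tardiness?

LPT (decreasing processing time): #116 #123 #102 #109 #144 #137 #130.
#116: 0→20, due 56, tardiness 0
#123: 20→39, due 57, tardiness 0
#102: 39→56, due 20, tardiness 36
#109: 56→70, due 34, tardiness 36
#144: 70→82, due 63, tardiness 19
#137: 82→93, due 65, tardiness 28
#130: 93→98, due 21, tardiness 77
Maximum = 77.

77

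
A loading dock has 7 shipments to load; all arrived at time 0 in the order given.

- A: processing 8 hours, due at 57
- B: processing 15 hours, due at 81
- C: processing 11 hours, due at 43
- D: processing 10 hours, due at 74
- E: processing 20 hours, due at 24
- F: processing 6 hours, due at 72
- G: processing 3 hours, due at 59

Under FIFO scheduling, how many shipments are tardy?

FIFO (arrival order): A B C D E F G.
A: 0→8, due 57, tardiness 0
B: 8→23, due 81, tardiness 0
C: 23→34, due 43, tardiness 0
D: 34→44, due 74, tardiness 0
E: 44→64, due 24, tardiness 40
F: 64→70, due 72, tardiness 0
G: 70→73, due 59, tardiness 14
Late shipments: 2.

2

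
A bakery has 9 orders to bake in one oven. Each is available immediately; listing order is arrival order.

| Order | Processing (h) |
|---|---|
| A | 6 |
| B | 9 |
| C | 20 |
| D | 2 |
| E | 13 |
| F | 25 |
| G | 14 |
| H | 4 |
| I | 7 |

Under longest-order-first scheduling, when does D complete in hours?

100

LPT (decreasing processing time): F C G E B I A H D.
F: 0→25
C: 25→45
G: 45→59
E: 59→72
B: 72→81
I: 81→88
A: 88→94
H: 94→98
D: 98→100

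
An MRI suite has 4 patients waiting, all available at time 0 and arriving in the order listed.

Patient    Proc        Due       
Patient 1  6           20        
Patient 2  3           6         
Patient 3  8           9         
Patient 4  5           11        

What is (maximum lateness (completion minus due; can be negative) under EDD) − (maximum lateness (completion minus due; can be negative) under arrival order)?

-6

EDD (increasing due date): Patient 2 Patient 3 Patient 4 Patient 1.
Patient 2: 0→3, due 6, lateness -3
Patient 3: 3→11, due 9, lateness 2
Patient 4: 11→16, due 11, lateness 5
Patient 1: 16→22, due 20, lateness 2
Maximum = 5.
FIFO (arrival order): Patient 1 Patient 2 Patient 3 Patient 4.
Patient 1: 0→6, due 20, lateness -14
Patient 2: 6→9, due 6, lateness 3
Patient 3: 9→17, due 9, lateness 8
Patient 4: 17→22, due 11, lateness 11
Maximum = 11.
Difference = 5 − 11 = -6.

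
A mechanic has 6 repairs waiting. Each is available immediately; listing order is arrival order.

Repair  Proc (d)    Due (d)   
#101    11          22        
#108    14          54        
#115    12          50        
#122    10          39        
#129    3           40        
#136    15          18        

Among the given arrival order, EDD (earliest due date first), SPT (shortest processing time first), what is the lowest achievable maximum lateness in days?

11

FIFO (arrival order): #101 #108 #115 #122 #129 #136.
#101: 0→11, due 22, lateness -11
#108: 11→25, due 54, lateness -29
#115: 25→37, due 50, lateness -13
#122: 37→47, due 39, lateness 8
#129: 47→50, due 40, lateness 10
#136: 50→65, due 18, lateness 47
Maximum = 47.
EDD (increasing due date): #136 #101 #122 #129 #115 #108.
#136: 0→15, due 18, lateness -3
#101: 15→26, due 22, lateness 4
#122: 26→36, due 39, lateness -3
#129: 36→39, due 40, lateness -1
#115: 39→51, due 50, lateness 1
#108: 51→65, due 54, lateness 11
Maximum = 11.
SPT (increasing processing time): #129 #122 #101 #115 #108 #136.
#129: 0→3, due 40, lateness -37
#122: 3→13, due 39, lateness -26
#101: 13→24, due 22, lateness 2
#115: 24→36, due 50, lateness -14
#108: 36→50, due 54, lateness -4
#136: 50→65, due 18, lateness 47
Maximum = 47.
FIFO 47, EDD 11, SPT 47 → minimum 11.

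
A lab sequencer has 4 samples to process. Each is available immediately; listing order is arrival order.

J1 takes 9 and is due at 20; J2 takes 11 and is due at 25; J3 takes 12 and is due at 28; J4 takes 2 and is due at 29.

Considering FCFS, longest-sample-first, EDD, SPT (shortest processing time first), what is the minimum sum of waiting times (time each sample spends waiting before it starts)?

FIFO (arrival order): J1 J2 J3 J4.
J1: waits 0, runs 0→9
J2: waits 9, runs 9→20
J3: waits 20, runs 20→32
J4: waits 32, runs 32→34
Sum = 0+9+20+32 = 61.
LPT (decreasing processing time): J3 J2 J1 J4.
J3: waits 0, runs 0→12
J2: waits 12, runs 12→23
J1: waits 23, runs 23→32
J4: waits 32, runs 32→34
Sum = 0+12+23+32 = 67.
EDD (increasing due date): J1 J2 J3 J4.
J1: waits 0, runs 0→9
J2: waits 9, runs 9→20
J3: waits 20, runs 20→32
J4: waits 32, runs 32→34
Sum = 0+9+20+32 = 61.
SPT (increasing processing time): J4 J1 J2 J3.
J4: waits 0, runs 0→2
J1: waits 2, runs 2→11
J2: waits 11, runs 11→22
J3: waits 22, runs 22→34
Sum = 0+2+11+22 = 35.
FIFO 61, LPT 67, EDD 61, SPT 35 → minimum 35.

35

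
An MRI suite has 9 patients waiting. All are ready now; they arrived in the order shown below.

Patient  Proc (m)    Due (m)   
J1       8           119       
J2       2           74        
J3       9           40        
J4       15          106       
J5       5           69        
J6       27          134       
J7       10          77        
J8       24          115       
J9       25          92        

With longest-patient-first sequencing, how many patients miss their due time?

LPT (decreasing processing time): J6 J9 J8 J4 J7 J3 J1 J5 J2.
J6: 0→27, due 134, tardiness 0
J9: 27→52, due 92, tardiness 0
J8: 52→76, due 115, tardiness 0
J4: 76→91, due 106, tardiness 0
J7: 91→101, due 77, tardiness 24
J3: 101→110, due 40, tardiness 70
J1: 110→118, due 119, tardiness 0
J5: 118→123, due 69, tardiness 54
J2: 123→125, due 74, tardiness 51
Late patients: 4.

4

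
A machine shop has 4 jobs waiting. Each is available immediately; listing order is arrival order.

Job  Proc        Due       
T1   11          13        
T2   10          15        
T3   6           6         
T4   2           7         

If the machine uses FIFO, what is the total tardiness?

FIFO (arrival order): T1 T2 T3 T4.
T1: 0→11, due 13, tardiness 0
T2: 11→21, due 15, tardiness 6
T3: 21→27, due 6, tardiness 21
T4: 27→29, due 7, tardiness 22
Sum = 0+6+21+22 = 49.

49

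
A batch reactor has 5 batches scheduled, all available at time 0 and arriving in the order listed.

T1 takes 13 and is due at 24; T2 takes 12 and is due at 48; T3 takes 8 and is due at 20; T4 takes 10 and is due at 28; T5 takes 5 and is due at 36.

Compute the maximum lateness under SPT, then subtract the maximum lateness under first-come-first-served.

SPT (increasing processing time): T5 T3 T4 T2 T1.
T5: 0→5, due 36, lateness -31
T3: 5→13, due 20, lateness -7
T4: 13→23, due 28, lateness -5
T2: 23→35, due 48, lateness -13
T1: 35→48, due 24, lateness 24
Maximum = 24.
FIFO (arrival order): T1 T2 T3 T4 T5.
T1: 0→13, due 24, lateness -11
T2: 13→25, due 48, lateness -23
T3: 25→33, due 20, lateness 13
T4: 33→43, due 28, lateness 15
T5: 43→48, due 36, lateness 12
Maximum = 15.
Difference = 24 − 15 = 9.

9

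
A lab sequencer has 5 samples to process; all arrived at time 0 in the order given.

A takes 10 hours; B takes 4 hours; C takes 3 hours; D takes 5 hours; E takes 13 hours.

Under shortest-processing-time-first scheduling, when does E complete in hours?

SPT (increasing processing time): C B D A E.
C: 0→3
B: 3→7
D: 7→12
A: 12→22
E: 22→35

35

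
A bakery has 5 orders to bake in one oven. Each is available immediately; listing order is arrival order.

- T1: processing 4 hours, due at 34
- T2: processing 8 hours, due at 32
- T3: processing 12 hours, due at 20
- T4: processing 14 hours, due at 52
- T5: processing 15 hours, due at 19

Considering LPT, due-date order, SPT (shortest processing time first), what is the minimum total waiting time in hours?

78

LPT (decreasing processing time): T5 T4 T3 T2 T1.
T5: waits 0, runs 0→15
T4: waits 15, runs 15→29
T3: waits 29, runs 29→41
T2: waits 41, runs 41→49
T1: waits 49, runs 49→53
Sum = 0+15+29+41+49 = 134.
EDD (increasing due date): T5 T3 T2 T1 T4.
T5: waits 0, runs 0→15
T3: waits 15, runs 15→27
T2: waits 27, runs 27→35
T1: waits 35, runs 35→39
T4: waits 39, runs 39→53
Sum = 0+15+27+35+39 = 116.
SPT (increasing processing time): T1 T2 T3 T4 T5.
T1: waits 0, runs 0→4
T2: waits 4, runs 4→12
T3: waits 12, runs 12→24
T4: waits 24, runs 24→38
T5: waits 38, runs 38→53
Sum = 0+4+12+24+38 = 78.
LPT 134, EDD 116, SPT 78 → minimum 78.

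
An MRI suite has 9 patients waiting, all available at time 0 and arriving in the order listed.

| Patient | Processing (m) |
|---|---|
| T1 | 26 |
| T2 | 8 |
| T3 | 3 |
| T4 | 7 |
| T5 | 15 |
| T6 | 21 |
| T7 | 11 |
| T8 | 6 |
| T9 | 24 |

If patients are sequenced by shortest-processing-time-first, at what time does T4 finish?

16

SPT (increasing processing time): T3 T8 T4 T2 T7 T5 T6 T9 T1.
T3: 0→3
T8: 3→9
T4: 9→16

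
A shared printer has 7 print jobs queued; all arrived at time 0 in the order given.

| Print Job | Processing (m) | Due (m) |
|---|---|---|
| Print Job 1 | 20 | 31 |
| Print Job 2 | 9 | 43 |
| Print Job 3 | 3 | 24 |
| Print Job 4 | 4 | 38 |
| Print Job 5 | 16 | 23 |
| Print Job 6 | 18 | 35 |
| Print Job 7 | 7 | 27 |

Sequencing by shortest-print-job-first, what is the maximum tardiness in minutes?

46

SPT (increasing processing time): Print Job 3 Print Job 4 Print Job 7 Print Job 2 Print Job 5 Print Job 6 Print Job 1.
Print Job 3: 0→3, due 24, tardiness 0
Print Job 4: 3→7, due 38, tardiness 0
Print Job 7: 7→14, due 27, tardiness 0
Print Job 2: 14→23, due 43, tardiness 0
Print Job 5: 23→39, due 23, tardiness 16
Print Job 6: 39→57, due 35, tardiness 22
Print Job 1: 57→77, due 31, tardiness 46
Maximum = 46.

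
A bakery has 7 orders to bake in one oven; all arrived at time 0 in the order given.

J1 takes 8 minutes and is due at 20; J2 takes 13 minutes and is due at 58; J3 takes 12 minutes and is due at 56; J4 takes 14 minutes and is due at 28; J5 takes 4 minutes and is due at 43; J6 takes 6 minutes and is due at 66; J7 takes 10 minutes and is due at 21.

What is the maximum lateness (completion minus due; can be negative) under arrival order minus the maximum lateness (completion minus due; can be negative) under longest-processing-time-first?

FIFO (arrival order): J1 J2 J3 J4 J5 J6 J7.
J1: 0→8, due 20, lateness -12
J2: 8→21, due 58, lateness -37
J3: 21→33, due 56, lateness -23
J4: 33→47, due 28, lateness 19
J5: 47→51, due 43, lateness 8
J6: 51→57, due 66, lateness -9
J7: 57→67, due 21, lateness 46
Maximum = 46.
LPT (decreasing processing time): J4 J2 J3 J7 J1 J6 J5.
J4: 0→14, due 28, lateness -14
J2: 14→27, due 58, lateness -31
J3: 27→39, due 56, lateness -17
J7: 39→49, due 21, lateness 28
J1: 49→57, due 20, lateness 37
J6: 57→63, due 66, lateness -3
J5: 63→67, due 43, lateness 24
Maximum = 37.
Difference = 46 − 37 = 9.

9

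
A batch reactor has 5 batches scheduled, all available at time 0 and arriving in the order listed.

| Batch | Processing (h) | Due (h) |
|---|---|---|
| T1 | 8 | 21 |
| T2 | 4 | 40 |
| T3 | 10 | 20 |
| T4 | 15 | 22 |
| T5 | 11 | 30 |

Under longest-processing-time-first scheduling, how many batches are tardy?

3

LPT (decreasing processing time): T4 T5 T3 T1 T2.
T4: 0→15, due 22, tardiness 0
T5: 15→26, due 30, tardiness 0
T3: 26→36, due 20, tardiness 16
T1: 36→44, due 21, tardiness 23
T2: 44→48, due 40, tardiness 8
Late batches: 3.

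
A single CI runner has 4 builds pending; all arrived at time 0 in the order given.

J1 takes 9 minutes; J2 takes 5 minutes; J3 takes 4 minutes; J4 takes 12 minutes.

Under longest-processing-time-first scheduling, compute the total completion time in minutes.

89

LPT (decreasing processing time): J4 J1 J2 J3.
J4: 0→12
J1: 12→21
J2: 21→26
J3: 26→30
Sum = 12+21+26+30 = 89.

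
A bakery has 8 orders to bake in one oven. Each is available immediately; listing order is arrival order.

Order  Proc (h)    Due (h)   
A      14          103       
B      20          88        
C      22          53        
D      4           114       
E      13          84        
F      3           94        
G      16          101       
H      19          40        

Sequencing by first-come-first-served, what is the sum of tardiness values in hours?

74

FIFO (arrival order): A B C D E F G H.
A: 0→14, due 103, tardiness 0
B: 14→34, due 88, tardiness 0
C: 34→56, due 53, tardiness 3
D: 56→60, due 114, tardiness 0
E: 60→73, due 84, tardiness 0
F: 73→76, due 94, tardiness 0
G: 76→92, due 101, tardiness 0
H: 92→111, due 40, tardiness 71
Sum = 0+0+3+0+0+0+0+71 = 74.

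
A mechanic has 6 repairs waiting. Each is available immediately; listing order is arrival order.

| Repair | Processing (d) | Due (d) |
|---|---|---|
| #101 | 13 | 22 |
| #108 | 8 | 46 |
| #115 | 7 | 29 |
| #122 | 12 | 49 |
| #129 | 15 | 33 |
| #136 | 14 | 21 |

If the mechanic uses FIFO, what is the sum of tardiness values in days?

FIFO (arrival order): #101 #108 #115 #122 #129 #136.
#101: 0→13, due 22, tardiness 0
#108: 13→21, due 46, tardiness 0
#115: 21→28, due 29, tardiness 0
#122: 28→40, due 49, tardiness 0
#129: 40→55, due 33, tardiness 22
#136: 55→69, due 21, tardiness 48
Sum = 0+0+0+0+22+48 = 70.

70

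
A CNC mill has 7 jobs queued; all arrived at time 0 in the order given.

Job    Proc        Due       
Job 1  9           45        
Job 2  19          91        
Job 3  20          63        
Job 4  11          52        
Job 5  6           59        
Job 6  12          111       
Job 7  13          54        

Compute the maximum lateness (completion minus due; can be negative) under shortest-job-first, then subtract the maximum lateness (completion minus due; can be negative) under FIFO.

SPT (increasing processing time): Job 5 Job 1 Job 4 Job 6 Job 7 Job 2 Job 3.
Job 5: 0→6, due 59, lateness -53
Job 1: 6→15, due 45, lateness -30
Job 4: 15→26, due 52, lateness -26
Job 6: 26→38, due 111, lateness -73
Job 7: 38→51, due 54, lateness -3
Job 2: 51→70, due 91, lateness -21
Job 3: 70→90, due 63, lateness 27
Maximum = 27.
FIFO (arrival order): Job 1 Job 2 Job 3 Job 4 Job 5 Job 6 Job 7.
Job 1: 0→9, due 45, lateness -36
Job 2: 9→28, due 91, lateness -63
Job 3: 28→48, due 63, lateness -15
Job 4: 48→59, due 52, lateness 7
Job 5: 59→65, due 59, lateness 6
Job 6: 65→77, due 111, lateness -34
Job 7: 77→90, due 54, lateness 36
Maximum = 36.
Difference = 27 − 36 = -9.

-9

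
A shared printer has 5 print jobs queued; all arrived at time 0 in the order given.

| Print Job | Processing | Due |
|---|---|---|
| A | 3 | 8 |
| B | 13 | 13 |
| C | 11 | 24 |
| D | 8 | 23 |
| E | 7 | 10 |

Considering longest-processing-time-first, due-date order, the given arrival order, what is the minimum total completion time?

LPT (decreasing processing time): B C D E A.
B: 0→13
C: 13→24
D: 24→32
E: 32→39
A: 39→42
Sum = 13+24+32+39+42 = 150.
EDD (increasing due date): A E B D C.
A: 0→3
E: 3→10
B: 10→23
D: 23→31
C: 31→42
Sum = 3+10+23+31+42 = 109.
FIFO (arrival order): A B C D E.
A: 0→3
B: 3→16
C: 16→27
D: 27→35
E: 35→42
Sum = 3+16+27+35+42 = 123.
LPT 150, EDD 109, FIFO 123 → minimum 109.

109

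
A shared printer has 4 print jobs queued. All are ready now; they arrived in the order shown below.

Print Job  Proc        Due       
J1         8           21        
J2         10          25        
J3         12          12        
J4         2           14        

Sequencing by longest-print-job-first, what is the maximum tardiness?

LPT (decreasing processing time): J3 J2 J1 J4.
J3: 0→12, due 12, tardiness 0
J2: 12→22, due 25, tardiness 0
J1: 22→30, due 21, tardiness 9
J4: 30→32, due 14, tardiness 18
Maximum = 18.

18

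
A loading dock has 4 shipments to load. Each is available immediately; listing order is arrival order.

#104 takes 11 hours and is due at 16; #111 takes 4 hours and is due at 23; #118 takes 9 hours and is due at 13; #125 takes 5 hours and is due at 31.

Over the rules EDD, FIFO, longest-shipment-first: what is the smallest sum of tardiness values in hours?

5

EDD (increasing due date): #118 #104 #111 #125.
#118: 0→9, due 13, tardiness 0
#104: 9→20, due 16, tardiness 4
#111: 20→24, due 23, tardiness 1
#125: 24→29, due 31, tardiness 0
Sum = 0+4+1+0 = 5.
FIFO (arrival order): #104 #111 #118 #125.
#104: 0→11, due 16, tardiness 0
#111: 11→15, due 23, tardiness 0
#118: 15→24, due 13, tardiness 11
#125: 24→29, due 31, tardiness 0
Sum = 0+0+11+0 = 11.
LPT (decreasing processing time): #104 #118 #125 #111.
#104: 0→11, due 16, tardiness 0
#118: 11→20, due 13, tardiness 7
#125: 20→25, due 31, tardiness 0
#111: 25→29, due 23, tardiness 6
Sum = 0+7+0+6 = 13.
EDD 5, FIFO 11, LPT 13 → minimum 5.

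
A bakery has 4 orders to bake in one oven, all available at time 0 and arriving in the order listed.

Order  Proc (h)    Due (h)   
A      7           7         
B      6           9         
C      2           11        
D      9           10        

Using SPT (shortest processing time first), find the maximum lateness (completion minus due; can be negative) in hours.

14

SPT (increasing processing time): C B A D.
C: 0→2, due 11, lateness -9
B: 2→8, due 9, lateness -1
A: 8→15, due 7, lateness 8
D: 15→24, due 10, lateness 14
Maximum = 14.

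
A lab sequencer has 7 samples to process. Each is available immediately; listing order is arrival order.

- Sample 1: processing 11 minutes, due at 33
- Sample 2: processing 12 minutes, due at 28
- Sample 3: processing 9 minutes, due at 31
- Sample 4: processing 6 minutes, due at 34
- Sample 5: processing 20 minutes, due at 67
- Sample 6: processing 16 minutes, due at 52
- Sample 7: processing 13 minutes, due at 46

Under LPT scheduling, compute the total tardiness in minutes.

LPT (decreasing processing time): Sample 5 Sample 6 Sample 7 Sample 2 Sample 1 Sample 3 Sample 4.
Sample 5: 0→20, due 67, tardiness 0
Sample 6: 20→36, due 52, tardiness 0
Sample 7: 36→49, due 46, tardiness 3
Sample 2: 49→61, due 28, tardiness 33
Sample 1: 61→72, due 33, tardiness 39
Sample 3: 72→81, due 31, tardiness 50
Sample 4: 81→87, due 34, tardiness 53
Sum = 0+0+3+33+39+50+53 = 178.

178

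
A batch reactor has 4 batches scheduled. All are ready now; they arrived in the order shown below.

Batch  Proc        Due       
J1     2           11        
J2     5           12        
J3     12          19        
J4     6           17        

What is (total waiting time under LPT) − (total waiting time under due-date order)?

31

LPT (decreasing processing time): J3 J4 J2 J1.
J3: waits 0, runs 0→12
J4: waits 12, runs 12→18
J2: waits 18, runs 18→23
J1: waits 23, runs 23→25
Sum = 0+12+18+23 = 53.
EDD (increasing due date): J1 J2 J4 J3.
J1: waits 0, runs 0→2
J2: waits 2, runs 2→7
J4: waits 7, runs 7→13
J3: waits 13, runs 13→25
Sum = 0+2+7+13 = 22.
Difference = 53 − 22 = 31.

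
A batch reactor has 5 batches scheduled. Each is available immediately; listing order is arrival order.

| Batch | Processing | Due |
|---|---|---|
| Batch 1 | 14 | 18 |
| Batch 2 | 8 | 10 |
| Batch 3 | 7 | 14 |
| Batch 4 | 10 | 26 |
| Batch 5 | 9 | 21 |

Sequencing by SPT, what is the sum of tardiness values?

46

SPT (increasing processing time): Batch 3 Batch 2 Batch 5 Batch 4 Batch 1.
Batch 3: 0→7, due 14, tardiness 0
Batch 2: 7→15, due 10, tardiness 5
Batch 5: 15→24, due 21, tardiness 3
Batch 4: 24→34, due 26, tardiness 8
Batch 1: 34→48, due 18, tardiness 30
Sum = 0+5+3+8+30 = 46.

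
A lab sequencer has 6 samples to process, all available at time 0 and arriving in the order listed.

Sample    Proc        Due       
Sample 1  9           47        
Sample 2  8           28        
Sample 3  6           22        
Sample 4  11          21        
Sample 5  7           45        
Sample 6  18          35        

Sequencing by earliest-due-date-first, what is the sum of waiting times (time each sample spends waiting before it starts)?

146

EDD (increasing due date): Sample 4 Sample 3 Sample 2 Sample 6 Sample 5 Sample 1.
Sample 4: waits 0, runs 0→11
Sample 3: waits 11, runs 11→17
Sample 2: waits 17, runs 17→25
Sample 6: waits 25, runs 25→43
Sample 5: waits 43, runs 43→50
Sample 1: waits 50, runs 50→59
Sum = 0+11+17+25+43+50 = 146.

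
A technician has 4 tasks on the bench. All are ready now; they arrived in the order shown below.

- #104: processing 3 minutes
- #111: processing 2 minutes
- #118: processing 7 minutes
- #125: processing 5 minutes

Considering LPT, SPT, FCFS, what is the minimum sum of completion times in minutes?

34

LPT (decreasing processing time): #118 #125 #104 #111.
#118: 0→7
#125: 7→12
#104: 12→15
#111: 15→17
Sum = 7+12+15+17 = 51.
SPT (increasing processing time): #111 #104 #125 #118.
#111: 0→2
#104: 2→5
#125: 5→10
#118: 10→17
Sum = 2+5+10+17 = 34.
FIFO (arrival order): #104 #111 #118 #125.
#104: 0→3
#111: 3→5
#118: 5→12
#125: 12→17
Sum = 3+5+12+17 = 37.
LPT 51, SPT 34, FIFO 37 → minimum 34.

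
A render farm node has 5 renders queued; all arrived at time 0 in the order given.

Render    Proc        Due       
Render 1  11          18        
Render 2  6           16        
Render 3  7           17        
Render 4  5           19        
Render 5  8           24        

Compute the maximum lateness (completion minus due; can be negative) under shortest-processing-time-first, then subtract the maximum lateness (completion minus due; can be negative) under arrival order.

6

SPT (increasing processing time): Render 4 Render 2 Render 3 Render 5 Render 1.
Render 4: 0→5, due 19, lateness -14
Render 2: 5→11, due 16, lateness -5
Render 3: 11→18, due 17, lateness 1
Render 5: 18→26, due 24, lateness 2
Render 1: 26→37, due 18, lateness 19
Maximum = 19.
FIFO (arrival order): Render 1 Render 2 Render 3 Render 4 Render 5.
Render 1: 0→11, due 18, lateness -7
Render 2: 11→17, due 16, lateness 1
Render 3: 17→24, due 17, lateness 7
Render 4: 24→29, due 19, lateness 10
Render 5: 29→37, due 24, lateness 13
Maximum = 13.
Difference = 19 − 13 = 6.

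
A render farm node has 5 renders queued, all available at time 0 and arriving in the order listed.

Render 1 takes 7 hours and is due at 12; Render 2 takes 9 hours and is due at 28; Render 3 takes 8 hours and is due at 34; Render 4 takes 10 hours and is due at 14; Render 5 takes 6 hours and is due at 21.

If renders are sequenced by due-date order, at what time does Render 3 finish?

40

EDD (increasing due date): Render 1 Render 4 Render 5 Render 2 Render 3.
Render 1: 0→7
Render 4: 7→17
Render 5: 17→23
Render 2: 23→32
Render 3: 32→40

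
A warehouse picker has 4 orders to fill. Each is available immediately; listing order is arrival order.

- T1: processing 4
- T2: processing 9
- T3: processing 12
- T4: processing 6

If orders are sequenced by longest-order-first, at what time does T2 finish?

21

LPT (decreasing processing time): T3 T2 T4 T1.
T3: 0→12
T2: 12→21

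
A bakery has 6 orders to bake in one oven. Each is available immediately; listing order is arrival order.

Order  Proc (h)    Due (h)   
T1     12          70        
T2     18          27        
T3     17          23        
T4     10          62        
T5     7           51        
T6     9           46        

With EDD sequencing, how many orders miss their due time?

2

EDD (increasing due date): T3 T2 T6 T5 T4 T1.
T3: 0→17, due 23, tardiness 0
T2: 17→35, due 27, tardiness 8
T6: 35→44, due 46, tardiness 0
T5: 44→51, due 51, tardiness 0
T4: 51→61, due 62, tardiness 0
T1: 61→73, due 70, tardiness 3
Late orders: 2.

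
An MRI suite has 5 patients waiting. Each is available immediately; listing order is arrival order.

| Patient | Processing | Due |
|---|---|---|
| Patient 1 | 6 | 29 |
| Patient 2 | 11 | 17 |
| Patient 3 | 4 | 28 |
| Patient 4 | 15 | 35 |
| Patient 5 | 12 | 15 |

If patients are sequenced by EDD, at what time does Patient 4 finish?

48

EDD (increasing due date): Patient 5 Patient 2 Patient 3 Patient 1 Patient 4.
Patient 5: 0→12
Patient 2: 12→23
Patient 3: 23→27
Patient 1: 27→33
Patient 4: 33→48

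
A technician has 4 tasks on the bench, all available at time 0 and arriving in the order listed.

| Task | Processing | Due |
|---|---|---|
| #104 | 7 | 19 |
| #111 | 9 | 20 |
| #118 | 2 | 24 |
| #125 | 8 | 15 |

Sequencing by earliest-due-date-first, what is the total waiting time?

47

EDD (increasing due date): #125 #104 #111 #118.
#125: waits 0, runs 0→8
#104: waits 8, runs 8→15
#111: waits 15, runs 15→24
#118: waits 24, runs 24→26
Sum = 0+8+15+24 = 47.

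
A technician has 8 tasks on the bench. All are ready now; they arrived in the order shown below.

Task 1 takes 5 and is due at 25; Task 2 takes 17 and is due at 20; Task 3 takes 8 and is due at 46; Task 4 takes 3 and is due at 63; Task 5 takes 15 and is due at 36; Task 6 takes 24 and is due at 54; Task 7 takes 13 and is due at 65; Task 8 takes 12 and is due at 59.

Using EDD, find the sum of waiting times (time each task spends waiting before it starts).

355

EDD (increasing due date): Task 2 Task 1 Task 5 Task 3 Task 6 Task 8 Task 4 Task 7.
Task 2: waits 0, runs 0→17
Task 1: waits 17, runs 17→22
Task 5: waits 22, runs 22→37
Task 3: waits 37, runs 37→45
Task 6: waits 45, runs 45→69
Task 8: waits 69, runs 69→81
Task 4: waits 81, runs 81→84
Task 7: waits 84, runs 84→97
Sum = 0+17+22+37+45+69+81+84 = 355.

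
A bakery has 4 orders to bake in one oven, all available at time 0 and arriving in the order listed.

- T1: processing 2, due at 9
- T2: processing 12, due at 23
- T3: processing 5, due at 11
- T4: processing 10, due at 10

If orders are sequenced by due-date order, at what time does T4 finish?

EDD (increasing due date): T1 T4 T3 T2.
T1: 0→2
T4: 2→12

12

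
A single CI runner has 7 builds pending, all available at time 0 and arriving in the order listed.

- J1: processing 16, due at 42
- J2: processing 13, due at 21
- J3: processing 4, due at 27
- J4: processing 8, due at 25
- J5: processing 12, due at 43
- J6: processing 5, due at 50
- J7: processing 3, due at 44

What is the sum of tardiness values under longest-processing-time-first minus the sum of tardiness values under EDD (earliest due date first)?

LPT (decreasing processing time): J1 J2 J5 J4 J6 J3 J7.
J1: 0→16, due 42, tardiness 0
J2: 16→29, due 21, tardiness 8
J5: 29→41, due 43, tardiness 0
J4: 41→49, due 25, tardiness 24
J6: 49→54, due 50, tardiness 4
J3: 54→58, due 27, tardiness 31
J7: 58→61, due 44, tardiness 17
Sum = 0+8+0+24+4+31+17 = 84.
EDD (increasing due date): J2 J4 J3 J1 J5 J7 J6.
J2: 0→13, due 21, tardiness 0
J4: 13→21, due 25, tardiness 0
J3: 21→25, due 27, tardiness 0
J1: 25→41, due 42, tardiness 0
J5: 41→53, due 43, tardiness 10
J7: 53→56, due 44, tardiness 12
J6: 56→61, due 50, tardiness 11
Sum = 0+0+0+0+10+12+11 = 33.
Difference = 84 − 33 = 51.

51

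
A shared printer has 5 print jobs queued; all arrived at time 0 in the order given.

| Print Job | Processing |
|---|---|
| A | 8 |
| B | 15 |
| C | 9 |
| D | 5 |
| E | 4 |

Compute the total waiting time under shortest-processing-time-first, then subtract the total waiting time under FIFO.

-44

SPT (increasing processing time): E D A C B.
E: waits 0, runs 0→4
D: waits 4, runs 4→9
A: waits 9, runs 9→17
C: waits 17, runs 17→26
B: waits 26, runs 26→41
Sum = 0+4+9+17+26 = 56.
FIFO (arrival order): A B C D E.
A: waits 0, runs 0→8
B: waits 8, runs 8→23
C: waits 23, runs 23→32
D: waits 32, runs 32→37
E: waits 37, runs 37→41
Sum = 0+8+23+32+37 = 100.
Difference = 56 − 100 = -44.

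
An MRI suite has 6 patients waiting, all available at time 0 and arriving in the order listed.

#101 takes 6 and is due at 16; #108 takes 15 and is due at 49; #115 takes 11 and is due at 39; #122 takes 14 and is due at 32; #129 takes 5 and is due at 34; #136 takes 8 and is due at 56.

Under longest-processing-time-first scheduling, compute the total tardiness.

64

LPT (decreasing processing time): #108 #122 #115 #136 #101 #129.
#108: 0→15, due 49, tardiness 0
#122: 15→29, due 32, tardiness 0
#115: 29→40, due 39, tardiness 1
#136: 40→48, due 56, tardiness 0
#101: 48→54, due 16, tardiness 38
#129: 54→59, due 34, tardiness 25
Sum = 0+0+1+0+38+25 = 64.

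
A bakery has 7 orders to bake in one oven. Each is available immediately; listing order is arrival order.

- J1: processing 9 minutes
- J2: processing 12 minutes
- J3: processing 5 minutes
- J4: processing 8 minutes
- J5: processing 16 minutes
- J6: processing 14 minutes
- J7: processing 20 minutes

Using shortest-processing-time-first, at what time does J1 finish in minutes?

22

SPT (increasing processing time): J3 J4 J1 J2 J6 J5 J7.
J3: 0→5
J4: 5→13
J1: 13→22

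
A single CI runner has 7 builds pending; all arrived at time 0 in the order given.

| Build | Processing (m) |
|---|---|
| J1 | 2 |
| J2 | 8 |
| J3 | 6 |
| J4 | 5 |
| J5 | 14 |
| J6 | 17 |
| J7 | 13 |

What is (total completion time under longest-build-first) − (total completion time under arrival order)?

129

LPT (decreasing processing time): J6 J5 J7 J2 J3 J4 J1.
J6: 0→17
J5: 17→31
J7: 31→44
J2: 44→52
J3: 52→58
J4: 58→63
J1: 63→65
Sum = 17+31+44+52+58+63+65 = 330.
FIFO (arrival order): J1 J2 J3 J4 J5 J6 J7.
J1: 0→2
J2: 2→10
J3: 10→16
J4: 16→21
J5: 21→35
J6: 35→52
J7: 52→65
Sum = 2+10+16+21+35+52+65 = 201.
Difference = 330 − 201 = 129.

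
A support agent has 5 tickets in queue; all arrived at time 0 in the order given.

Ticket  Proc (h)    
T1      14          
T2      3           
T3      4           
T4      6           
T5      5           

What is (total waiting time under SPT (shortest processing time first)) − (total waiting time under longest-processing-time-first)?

-48

SPT (increasing processing time): T2 T3 T5 T4 T1.
T2: waits 0, runs 0→3
T3: waits 3, runs 3→7
T5: waits 7, runs 7→12
T4: waits 12, runs 12→18
T1: waits 18, runs 18→32
Sum = 0+3+7+12+18 = 40.
LPT (decreasing processing time): T1 T4 T5 T3 T2.
T1: waits 0, runs 0→14
T4: waits 14, runs 14→20
T5: waits 20, runs 20→25
T3: waits 25, runs 25→29
T2: waits 29, runs 29→32
Sum = 0+14+20+25+29 = 88.
Difference = 40 − 88 = -48.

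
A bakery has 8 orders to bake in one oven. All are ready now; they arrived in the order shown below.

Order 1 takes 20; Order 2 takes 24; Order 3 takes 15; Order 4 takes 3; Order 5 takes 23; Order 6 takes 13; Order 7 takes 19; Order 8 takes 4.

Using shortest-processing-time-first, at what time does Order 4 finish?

SPT (increasing processing time): Order 4 Order 8 Order 6 Order 3 Order 7 Order 1 Order 5 Order 2.
Order 4: 0→3

3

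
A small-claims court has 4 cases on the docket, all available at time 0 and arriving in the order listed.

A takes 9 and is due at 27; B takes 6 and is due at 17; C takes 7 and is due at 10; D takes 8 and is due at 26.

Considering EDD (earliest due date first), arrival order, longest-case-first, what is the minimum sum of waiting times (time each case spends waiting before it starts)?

41

EDD (increasing due date): C B D A.
C: waits 0, runs 0→7
B: waits 7, runs 7→13
D: waits 13, runs 13→21
A: waits 21, runs 21→30
Sum = 0+7+13+21 = 41.
FIFO (arrival order): A B C D.
A: waits 0, runs 0→9
B: waits 9, runs 9→15
C: waits 15, runs 15→22
D: waits 22, runs 22→30
Sum = 0+9+15+22 = 46.
LPT (decreasing processing time): A D C B.
A: waits 0, runs 0→9
D: waits 9, runs 9→17
C: waits 17, runs 17→24
B: waits 24, runs 24→30
Sum = 0+9+17+24 = 50.
EDD 41, FIFO 46, LPT 50 → minimum 41.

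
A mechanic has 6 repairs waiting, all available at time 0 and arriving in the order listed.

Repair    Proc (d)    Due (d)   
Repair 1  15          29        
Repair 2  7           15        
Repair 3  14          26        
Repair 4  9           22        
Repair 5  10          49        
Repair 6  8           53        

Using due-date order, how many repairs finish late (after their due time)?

EDD (increasing due date): Repair 2 Repair 4 Repair 3 Repair 1 Repair 5 Repair 6.
Repair 2: 0→7, due 15, tardiness 0
Repair 4: 7→16, due 22, tardiness 0
Repair 3: 16→30, due 26, tardiness 4
Repair 1: 30→45, due 29, tardiness 16
Repair 5: 45→55, due 49, tardiness 6
Repair 6: 55→63, due 53, tardiness 10
Late repairs: 4.

4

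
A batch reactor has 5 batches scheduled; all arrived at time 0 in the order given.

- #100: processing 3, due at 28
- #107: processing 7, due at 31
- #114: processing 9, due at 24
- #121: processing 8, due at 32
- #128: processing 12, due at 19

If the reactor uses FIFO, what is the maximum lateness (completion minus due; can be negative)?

FIFO (arrival order): #100 #107 #114 #121 #128.
#100: 0→3, due 28, lateness -25
#107: 3→10, due 31, lateness -21
#114: 10→19, due 24, lateness -5
#121: 19→27, due 32, lateness -5
#128: 27→39, due 19, lateness 20
Maximum = 20.

20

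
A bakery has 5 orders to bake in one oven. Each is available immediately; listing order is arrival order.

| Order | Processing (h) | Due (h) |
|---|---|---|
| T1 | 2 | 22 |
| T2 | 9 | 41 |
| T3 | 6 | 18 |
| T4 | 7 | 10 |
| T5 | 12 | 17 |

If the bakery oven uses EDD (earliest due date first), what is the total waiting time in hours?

EDD (increasing due date): T4 T5 T3 T1 T2.
T4: waits 0, runs 0→7
T5: waits 7, runs 7→19
T3: waits 19, runs 19→25
T1: waits 25, runs 25→27
T2: waits 27, runs 27→36
Sum = 0+7+19+25+27 = 78.

78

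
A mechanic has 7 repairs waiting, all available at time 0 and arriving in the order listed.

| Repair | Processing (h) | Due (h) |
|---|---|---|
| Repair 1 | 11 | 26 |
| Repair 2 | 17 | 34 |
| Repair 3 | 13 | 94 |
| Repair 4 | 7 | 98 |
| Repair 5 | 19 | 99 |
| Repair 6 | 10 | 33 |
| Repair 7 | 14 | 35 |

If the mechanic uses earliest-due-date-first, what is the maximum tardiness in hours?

17

EDD (increasing due date): Repair 1 Repair 6 Repair 2 Repair 7 Repair 3 Repair 4 Repair 5.
Repair 1: 0→11, due 26, tardiness 0
Repair 6: 11→21, due 33, tardiness 0
Repair 2: 21→38, due 34, tardiness 4
Repair 7: 38→52, due 35, tardiness 17
Repair 3: 52→65, due 94, tardiness 0
Repair 4: 65→72, due 98, tardiness 0
Repair 5: 72→91, due 99, tardiness 0
Maximum = 17.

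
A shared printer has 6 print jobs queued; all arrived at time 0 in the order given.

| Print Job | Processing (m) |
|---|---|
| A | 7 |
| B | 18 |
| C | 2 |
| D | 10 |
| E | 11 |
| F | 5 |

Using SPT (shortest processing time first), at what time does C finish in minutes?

2

SPT (increasing processing time): C F A D E B.
C: 0→2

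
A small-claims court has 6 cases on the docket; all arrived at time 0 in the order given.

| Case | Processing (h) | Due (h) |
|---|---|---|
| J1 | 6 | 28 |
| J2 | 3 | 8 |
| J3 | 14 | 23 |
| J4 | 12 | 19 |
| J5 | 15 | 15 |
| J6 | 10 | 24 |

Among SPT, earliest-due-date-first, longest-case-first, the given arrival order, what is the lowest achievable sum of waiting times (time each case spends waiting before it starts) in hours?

107

SPT (increasing processing time): J2 J1 J6 J4 J3 J5.
J2: waits 0, runs 0→3
J1: waits 3, runs 3→9
J6: waits 9, runs 9→19
J4: waits 19, runs 19→31
J3: waits 31, runs 31→45
J5: waits 45, runs 45→60
Sum = 0+3+9+19+31+45 = 107.
EDD (increasing due date): J2 J5 J4 J3 J6 J1.
J2: waits 0, runs 0→3
J5: waits 3, runs 3→18
J4: waits 18, runs 18→30
J3: waits 30, runs 30→44
J6: waits 44, runs 44→54
J1: waits 54, runs 54→60
Sum = 0+3+18+30+44+54 = 149.
LPT (decreasing processing time): J5 J3 J4 J6 J1 J2.
J5: waits 0, runs 0→15
J3: waits 15, runs 15→29
J4: waits 29, runs 29→41
J6: waits 41, runs 41→51
J1: waits 51, runs 51→57
J2: waits 57, runs 57→60
Sum = 0+15+29+41+51+57 = 193.
FIFO (arrival order): J1 J2 J3 J4 J5 J6.
J1: waits 0, runs 0→6
J2: waits 6, runs 6→9
J3: waits 9, runs 9→23
J4: waits 23, runs 23→35
J5: waits 35, runs 35→50
J6: waits 50, runs 50→60
Sum = 0+6+9+23+35+50 = 123.
SPT 107, EDD 149, LPT 193, FIFO 123 → minimum 107.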